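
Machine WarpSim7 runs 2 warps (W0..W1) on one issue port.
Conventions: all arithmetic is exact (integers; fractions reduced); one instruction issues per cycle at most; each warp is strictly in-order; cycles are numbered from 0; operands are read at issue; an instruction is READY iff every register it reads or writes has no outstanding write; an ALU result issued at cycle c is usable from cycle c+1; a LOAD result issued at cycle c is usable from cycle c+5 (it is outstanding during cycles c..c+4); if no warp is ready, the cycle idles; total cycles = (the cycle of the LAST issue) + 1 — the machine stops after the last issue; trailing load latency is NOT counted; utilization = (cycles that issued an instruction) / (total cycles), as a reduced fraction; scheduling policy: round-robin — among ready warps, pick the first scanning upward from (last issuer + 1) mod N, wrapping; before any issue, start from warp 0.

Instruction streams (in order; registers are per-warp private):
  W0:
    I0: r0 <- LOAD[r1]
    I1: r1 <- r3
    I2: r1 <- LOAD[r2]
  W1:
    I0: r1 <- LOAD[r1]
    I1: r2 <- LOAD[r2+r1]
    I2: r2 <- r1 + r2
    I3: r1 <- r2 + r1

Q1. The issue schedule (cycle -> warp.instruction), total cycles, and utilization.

cycle 0: W0.I0
cycle 1: W1.I0
cycle 2: W0.I1
cycle 3: W0.I2
cycle 4: idle
cycle 5: idle
cycle 6: W1.I1
cycle 7: idle
cycle 8: idle
cycle 9: idle
cycle 10: idle
cycle 11: W1.I2
cycle 12: W1.I3

Answer: 13 cycles, utilization 7/13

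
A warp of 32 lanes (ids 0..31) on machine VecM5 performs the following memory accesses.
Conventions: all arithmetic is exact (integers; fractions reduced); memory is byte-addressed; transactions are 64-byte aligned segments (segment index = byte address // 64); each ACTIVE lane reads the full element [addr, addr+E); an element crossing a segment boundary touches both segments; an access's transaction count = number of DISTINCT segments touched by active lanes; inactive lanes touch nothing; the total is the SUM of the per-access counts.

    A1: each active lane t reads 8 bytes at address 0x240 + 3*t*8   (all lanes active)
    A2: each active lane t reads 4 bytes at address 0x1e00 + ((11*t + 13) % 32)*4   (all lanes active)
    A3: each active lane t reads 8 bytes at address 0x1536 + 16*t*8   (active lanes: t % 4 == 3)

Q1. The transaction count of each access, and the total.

A1: 12 transactions
A2: 2 transactions
A3: 8 transactions

Answer: 12,2,8; total 22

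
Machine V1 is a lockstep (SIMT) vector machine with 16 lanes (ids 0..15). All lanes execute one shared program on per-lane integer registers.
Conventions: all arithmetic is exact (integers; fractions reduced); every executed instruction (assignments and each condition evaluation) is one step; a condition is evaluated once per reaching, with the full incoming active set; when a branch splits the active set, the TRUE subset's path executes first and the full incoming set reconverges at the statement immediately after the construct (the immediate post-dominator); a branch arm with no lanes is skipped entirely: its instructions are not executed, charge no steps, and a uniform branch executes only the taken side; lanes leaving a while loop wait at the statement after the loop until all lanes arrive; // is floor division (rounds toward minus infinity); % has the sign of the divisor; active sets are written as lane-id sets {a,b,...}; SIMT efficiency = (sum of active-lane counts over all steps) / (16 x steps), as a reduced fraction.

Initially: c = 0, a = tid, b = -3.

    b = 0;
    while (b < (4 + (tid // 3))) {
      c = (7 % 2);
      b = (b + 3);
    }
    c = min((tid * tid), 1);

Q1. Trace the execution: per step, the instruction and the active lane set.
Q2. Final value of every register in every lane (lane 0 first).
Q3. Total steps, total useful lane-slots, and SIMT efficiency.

step 0: b <- 0                       {0,1,2,3,4,5,6,7,8,9,10,11,12,13,14,15}
step 1: eval (b < (4 + (tid // 3)))  {0,1,2,3,4,5,6,7,8,9,10,11,12,13,14,15}
step 2: c <- (7 % 2)                 {0,1,2,3,4,5,6,7,8,9,10,11,12,13,14,15}
step 3: b <- (b + 3)                 {0,1,2,3,4,5,6,7,8,9,10,11,12,13,14,15}
step 4: eval (b < (4 + (tid // 3)))  {0,1,2,3,4,5,6,7,8,9,10,11,12,13,14,15}
step 5: c <- (7 % 2)                 {0,1,2,3,4,5,6,7,8,9,10,11,12,13,14,15}
step 6: b <- (b + 3)                 {0,1,2,3,4,5,6,7,8,9,10,11,12,13,14,15}
step 7: eval (b < (4 + (tid // 3)))  {0,1,2,3,4,5,6,7,8,9,10,11,12,13,14,15}
step 8: c <- (7 % 2)                 {9,10,11,12,13,14,15}
step 9: b <- (b + 3)                 {9,10,11,12,13,14,15}
step 10: eval (b < (4 + (tid // 3)))  {9,10,11,12,13,14,15}
step 11: c <- min((tid * tid), 1)     {0,1,2,3,4,5,6,7,8,9,10,11,12,13,14,15}

Answer: 12 steps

c: 0,1,1,1,1,1,1,1,1,1,1,1,1,1,1,1
a: 0,1,2,3,4,5,6,7,8,9,10,11,12,13,14,15
b: 6,6,6,6,6,6,6,6,6,9,9,9,9,9,9,9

steps = 12; useful = 165; efficiency = 165/192 = 55/64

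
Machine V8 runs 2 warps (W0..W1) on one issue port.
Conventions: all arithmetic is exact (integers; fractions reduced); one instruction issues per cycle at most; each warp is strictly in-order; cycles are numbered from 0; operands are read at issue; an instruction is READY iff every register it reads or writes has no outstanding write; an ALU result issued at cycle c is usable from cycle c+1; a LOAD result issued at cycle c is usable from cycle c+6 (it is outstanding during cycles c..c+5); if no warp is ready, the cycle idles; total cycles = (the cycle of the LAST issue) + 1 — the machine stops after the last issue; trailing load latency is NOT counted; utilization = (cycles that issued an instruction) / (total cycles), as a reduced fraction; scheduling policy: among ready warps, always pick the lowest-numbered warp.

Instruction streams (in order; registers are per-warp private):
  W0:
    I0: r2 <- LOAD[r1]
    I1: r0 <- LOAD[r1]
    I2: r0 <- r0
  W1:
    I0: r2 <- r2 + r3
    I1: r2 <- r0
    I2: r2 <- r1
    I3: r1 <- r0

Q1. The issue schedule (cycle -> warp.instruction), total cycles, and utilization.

cycle 0: W0.I0
cycle 1: W0.I1
cycle 2: W1.I0
cycle 3: W1.I1
cycle 4: W1.I2
cycle 5: W1.I3
cycle 6: idle
cycle 7: W0.I2

Answer: 8 cycles, utilization 7/8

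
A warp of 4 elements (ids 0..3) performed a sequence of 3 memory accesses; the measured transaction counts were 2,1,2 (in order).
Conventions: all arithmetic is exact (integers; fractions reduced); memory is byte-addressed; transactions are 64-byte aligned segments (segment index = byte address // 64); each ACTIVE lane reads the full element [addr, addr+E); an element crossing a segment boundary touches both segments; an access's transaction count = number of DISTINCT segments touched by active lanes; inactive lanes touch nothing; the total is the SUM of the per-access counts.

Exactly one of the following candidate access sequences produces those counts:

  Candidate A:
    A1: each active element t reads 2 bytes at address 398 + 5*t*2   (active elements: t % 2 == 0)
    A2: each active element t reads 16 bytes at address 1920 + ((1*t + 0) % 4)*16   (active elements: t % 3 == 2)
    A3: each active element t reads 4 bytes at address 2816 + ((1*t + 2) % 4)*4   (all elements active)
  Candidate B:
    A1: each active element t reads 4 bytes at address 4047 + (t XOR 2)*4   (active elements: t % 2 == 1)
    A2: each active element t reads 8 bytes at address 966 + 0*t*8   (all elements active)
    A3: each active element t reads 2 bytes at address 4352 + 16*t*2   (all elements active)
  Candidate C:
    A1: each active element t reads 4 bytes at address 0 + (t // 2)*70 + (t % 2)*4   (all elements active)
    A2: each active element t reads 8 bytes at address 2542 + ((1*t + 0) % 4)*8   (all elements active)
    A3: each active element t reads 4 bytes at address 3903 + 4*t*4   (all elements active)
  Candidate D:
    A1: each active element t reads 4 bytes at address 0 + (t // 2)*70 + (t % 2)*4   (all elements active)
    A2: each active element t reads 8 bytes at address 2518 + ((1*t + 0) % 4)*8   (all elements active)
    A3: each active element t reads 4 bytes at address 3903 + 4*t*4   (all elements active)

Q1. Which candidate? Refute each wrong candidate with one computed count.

A: A1 gives 1 transaction, not 2
B: A1 gives 1 transaction, not 2
C: A2 gives 2 transactions, not 1
D: all counts match (2,1,2)

Answer: D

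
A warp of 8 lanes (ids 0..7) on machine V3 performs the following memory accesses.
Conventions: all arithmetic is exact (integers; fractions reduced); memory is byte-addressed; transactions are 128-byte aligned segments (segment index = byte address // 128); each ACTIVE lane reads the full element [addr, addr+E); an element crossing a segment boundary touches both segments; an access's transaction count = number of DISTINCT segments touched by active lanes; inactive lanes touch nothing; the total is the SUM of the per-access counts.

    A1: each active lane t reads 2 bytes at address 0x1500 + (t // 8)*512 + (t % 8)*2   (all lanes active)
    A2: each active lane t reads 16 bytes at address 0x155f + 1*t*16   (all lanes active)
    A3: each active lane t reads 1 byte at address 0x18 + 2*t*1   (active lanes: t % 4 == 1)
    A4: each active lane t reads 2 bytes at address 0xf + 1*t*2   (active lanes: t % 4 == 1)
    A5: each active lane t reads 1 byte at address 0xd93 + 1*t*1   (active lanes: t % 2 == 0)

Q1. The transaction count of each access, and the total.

A1: 1 transaction
A2: 2 transactions
A3: 1 transaction
A4: 1 transaction
A5: 1 transaction

Answer: 1,2,1,1,1; total 6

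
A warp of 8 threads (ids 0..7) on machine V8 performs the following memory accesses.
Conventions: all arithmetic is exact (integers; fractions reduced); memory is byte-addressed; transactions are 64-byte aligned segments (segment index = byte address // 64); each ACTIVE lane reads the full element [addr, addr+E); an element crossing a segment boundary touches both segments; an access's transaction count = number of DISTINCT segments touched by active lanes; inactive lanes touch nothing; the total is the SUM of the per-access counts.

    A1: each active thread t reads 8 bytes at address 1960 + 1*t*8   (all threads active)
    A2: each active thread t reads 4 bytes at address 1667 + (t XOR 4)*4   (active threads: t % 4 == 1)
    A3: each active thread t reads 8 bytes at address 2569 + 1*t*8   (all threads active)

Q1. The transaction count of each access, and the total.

A1: 2 transactions
A2: 1 transaction
A3: 2 transactions

Answer: 2,1,2; total 5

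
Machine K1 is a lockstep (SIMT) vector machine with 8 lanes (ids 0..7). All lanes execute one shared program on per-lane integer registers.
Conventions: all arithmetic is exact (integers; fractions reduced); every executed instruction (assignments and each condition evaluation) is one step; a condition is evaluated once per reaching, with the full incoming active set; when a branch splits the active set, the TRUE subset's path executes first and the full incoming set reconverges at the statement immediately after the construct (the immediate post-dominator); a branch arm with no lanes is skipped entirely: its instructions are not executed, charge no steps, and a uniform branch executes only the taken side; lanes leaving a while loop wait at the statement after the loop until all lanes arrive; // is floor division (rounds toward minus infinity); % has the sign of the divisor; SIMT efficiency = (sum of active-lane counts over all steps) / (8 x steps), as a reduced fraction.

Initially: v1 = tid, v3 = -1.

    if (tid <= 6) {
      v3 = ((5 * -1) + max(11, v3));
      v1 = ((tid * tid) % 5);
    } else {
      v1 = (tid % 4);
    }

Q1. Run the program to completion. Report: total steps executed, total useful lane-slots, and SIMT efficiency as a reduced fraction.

Answer: 4 steps, 23 useful, 23/32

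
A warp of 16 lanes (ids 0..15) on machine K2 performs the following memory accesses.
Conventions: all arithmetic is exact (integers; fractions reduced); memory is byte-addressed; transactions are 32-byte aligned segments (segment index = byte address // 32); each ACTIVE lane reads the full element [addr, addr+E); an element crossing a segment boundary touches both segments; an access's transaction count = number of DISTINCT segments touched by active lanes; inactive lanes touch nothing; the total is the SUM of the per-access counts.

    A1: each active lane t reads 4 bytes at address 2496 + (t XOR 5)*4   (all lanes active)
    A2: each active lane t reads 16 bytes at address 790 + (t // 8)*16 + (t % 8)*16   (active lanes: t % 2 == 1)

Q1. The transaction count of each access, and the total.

A1: 2 transactions
A2: 5 transactions

Answer: 2,5; total 7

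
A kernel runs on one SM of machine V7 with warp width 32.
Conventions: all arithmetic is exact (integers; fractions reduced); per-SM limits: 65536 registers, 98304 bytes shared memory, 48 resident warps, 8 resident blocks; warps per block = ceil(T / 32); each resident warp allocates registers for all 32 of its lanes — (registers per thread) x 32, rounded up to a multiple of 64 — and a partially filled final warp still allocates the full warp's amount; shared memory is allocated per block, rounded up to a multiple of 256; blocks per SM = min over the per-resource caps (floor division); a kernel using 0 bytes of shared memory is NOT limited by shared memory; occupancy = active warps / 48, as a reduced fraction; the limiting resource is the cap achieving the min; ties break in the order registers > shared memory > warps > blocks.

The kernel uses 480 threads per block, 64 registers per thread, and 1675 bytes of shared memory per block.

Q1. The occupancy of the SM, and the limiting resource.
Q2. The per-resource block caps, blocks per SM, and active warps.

Answer: occupancy 5/8, limited by registers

registers: 2 blocks
shared memory: 54 blocks
warps: 3 blocks
blocks: 8 blocks

Answer: 2 blocks, 30 active warps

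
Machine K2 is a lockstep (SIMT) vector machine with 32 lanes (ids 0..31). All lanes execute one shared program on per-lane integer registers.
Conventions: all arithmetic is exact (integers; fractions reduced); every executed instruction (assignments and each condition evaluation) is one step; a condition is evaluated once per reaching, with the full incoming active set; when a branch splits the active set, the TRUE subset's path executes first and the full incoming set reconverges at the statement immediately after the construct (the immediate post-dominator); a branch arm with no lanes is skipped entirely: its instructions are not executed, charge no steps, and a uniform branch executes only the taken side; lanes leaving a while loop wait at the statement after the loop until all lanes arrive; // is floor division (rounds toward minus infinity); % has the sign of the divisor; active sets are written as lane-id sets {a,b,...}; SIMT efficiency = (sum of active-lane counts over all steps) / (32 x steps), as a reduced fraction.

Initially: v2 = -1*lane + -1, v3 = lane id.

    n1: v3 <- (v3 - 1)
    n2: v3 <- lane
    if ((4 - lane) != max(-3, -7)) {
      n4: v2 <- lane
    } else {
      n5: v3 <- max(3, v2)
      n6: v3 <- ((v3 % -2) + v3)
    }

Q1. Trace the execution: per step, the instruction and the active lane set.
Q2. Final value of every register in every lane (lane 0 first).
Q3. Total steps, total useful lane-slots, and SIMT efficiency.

step 0: v3 <- (v3 - 1)               {0,1,2,3,4,5,6,7,8,9,10,11,12,13,14,15,16,17,18,19,20,21,22,23,24,25,26,27,28,29,30,31}
step 1: v3 <- lane                   {0,1,2,3,4,5,6,7,8,9,10,11,12,13,14,15,16,17,18,19,20,21,22,23,24,25,26,27,28,29,30,31}
step 2: eval ((4 - lane) != max(-3, -7)) {0,1,2,3,4,5,6,7,8,9,10,11,12,13,14,15,16,17,18,19,20,21,22,23,24,25,26,27,28,29,30,31}
step 3: v2 <- lane                   {0,1,2,3,4,5,6,8,9,10,11,12,13,14,15,16,17,18,19,20,21,22,23,24,25,26,27,28,29,30,31}
step 4: v3 <- max(3, v2)             {7}
step 5: v3 <- ((v3 % -2) + v3)       {7}

Answer: 6 steps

v2: 0,1,2,3,4,5,6,-8,8,9,10,11,12,13,14,15,16,17,18,19,20,21,22,23,24,25,26,27,28,29,30,31
v3: 0,1,2,3,4,5,6,2,8,9,10,11,12,13,14,15,16,17,18,19,20,21,22,23,24,25,26,27,28,29,30,31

steps = 6; useful = 129; efficiency = 129/192 = 43/64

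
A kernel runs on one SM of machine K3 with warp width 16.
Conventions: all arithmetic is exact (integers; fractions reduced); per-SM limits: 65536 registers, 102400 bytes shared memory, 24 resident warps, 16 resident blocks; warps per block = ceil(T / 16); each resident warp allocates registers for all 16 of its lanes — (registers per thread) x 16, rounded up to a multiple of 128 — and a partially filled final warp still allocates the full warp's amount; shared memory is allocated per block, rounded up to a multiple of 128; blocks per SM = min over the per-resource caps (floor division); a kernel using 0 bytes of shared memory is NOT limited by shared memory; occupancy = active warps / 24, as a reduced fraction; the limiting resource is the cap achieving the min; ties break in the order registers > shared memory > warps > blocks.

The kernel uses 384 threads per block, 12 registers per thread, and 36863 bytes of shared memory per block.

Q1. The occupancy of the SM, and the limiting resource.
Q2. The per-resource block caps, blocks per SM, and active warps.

Answer: occupancy 1, limited by warps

registers: 10 blocks
shared memory: 2 blocks
warps: 1 block
blocks: 16 blocks

Answer: 1 block, 24 active warps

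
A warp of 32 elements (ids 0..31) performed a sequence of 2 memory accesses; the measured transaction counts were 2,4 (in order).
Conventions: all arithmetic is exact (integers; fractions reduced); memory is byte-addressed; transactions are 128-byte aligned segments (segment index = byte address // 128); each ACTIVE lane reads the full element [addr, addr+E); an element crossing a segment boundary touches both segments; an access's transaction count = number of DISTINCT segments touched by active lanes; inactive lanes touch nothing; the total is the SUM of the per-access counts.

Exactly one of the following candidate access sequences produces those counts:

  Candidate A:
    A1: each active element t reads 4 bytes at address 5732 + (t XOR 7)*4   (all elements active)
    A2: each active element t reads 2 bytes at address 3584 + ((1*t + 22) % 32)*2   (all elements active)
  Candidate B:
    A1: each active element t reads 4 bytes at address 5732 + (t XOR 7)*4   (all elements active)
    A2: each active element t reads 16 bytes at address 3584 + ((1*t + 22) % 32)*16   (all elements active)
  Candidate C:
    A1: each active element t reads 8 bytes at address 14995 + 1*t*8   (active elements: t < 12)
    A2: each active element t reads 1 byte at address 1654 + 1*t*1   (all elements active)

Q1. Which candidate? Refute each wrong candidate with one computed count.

A: A2 gives 1 transaction, not 4
C: A1 gives 1 transaction, not 2
B: all counts match (2,4)

Answer: B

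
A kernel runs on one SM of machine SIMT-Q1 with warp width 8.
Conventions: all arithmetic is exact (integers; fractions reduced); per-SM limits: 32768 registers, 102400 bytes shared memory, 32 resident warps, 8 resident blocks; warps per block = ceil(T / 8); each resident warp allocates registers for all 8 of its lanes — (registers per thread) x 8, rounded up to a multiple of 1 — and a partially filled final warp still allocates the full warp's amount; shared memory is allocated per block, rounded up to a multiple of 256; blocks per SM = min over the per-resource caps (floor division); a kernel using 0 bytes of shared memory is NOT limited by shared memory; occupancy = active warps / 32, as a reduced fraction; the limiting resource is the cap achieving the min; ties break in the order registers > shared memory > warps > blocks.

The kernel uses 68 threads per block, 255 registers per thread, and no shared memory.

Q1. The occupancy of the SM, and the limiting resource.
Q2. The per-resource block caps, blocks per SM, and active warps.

Answer: occupancy 9/32, limited by registers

registers: 1 block
shared memory: no limit (kernel uses none)
warps: 3 blocks
blocks: 8 blocks

Answer: 1 block, 9 active warps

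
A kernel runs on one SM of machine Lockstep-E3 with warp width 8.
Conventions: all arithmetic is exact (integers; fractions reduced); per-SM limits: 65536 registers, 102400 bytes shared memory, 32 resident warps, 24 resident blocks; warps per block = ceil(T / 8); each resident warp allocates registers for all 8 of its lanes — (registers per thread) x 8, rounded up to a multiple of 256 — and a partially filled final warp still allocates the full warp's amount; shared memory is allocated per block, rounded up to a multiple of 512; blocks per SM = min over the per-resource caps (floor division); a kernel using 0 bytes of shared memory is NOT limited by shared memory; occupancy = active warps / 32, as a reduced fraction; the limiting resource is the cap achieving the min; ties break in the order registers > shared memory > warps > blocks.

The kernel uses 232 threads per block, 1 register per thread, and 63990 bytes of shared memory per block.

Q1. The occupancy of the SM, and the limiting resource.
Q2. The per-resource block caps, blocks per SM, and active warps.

Answer: occupancy 29/32, limited by shared memory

registers: 8 blocks
shared memory: 1 block
warps: 1 block
blocks: 24 blocks

Answer: 1 block, 29 active warps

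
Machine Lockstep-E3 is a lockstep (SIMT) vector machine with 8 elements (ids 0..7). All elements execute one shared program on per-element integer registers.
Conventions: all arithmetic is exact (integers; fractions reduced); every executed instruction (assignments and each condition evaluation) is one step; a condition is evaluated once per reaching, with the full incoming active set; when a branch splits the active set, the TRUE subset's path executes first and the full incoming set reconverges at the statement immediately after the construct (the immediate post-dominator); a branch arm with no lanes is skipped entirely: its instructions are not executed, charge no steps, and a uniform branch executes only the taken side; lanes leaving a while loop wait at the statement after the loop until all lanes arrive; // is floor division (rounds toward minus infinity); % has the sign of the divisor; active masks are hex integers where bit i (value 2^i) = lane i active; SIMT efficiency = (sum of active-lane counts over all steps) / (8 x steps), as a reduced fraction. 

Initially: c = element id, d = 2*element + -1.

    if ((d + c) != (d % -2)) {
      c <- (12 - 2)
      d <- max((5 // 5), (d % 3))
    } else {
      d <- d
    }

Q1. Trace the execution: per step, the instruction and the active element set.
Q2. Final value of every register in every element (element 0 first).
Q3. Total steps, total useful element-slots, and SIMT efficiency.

step 0: eval ((d + c) != (d % -2))   0xff
step 1: c <- (12 - 2)                0xfe
step 2: d <- max((5 // 5), (d % 3))  0xfe
step 3: d <- d                       0x01

Answer: 4 steps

c: 0,10,10,10,10,10,10,10
d: -1,1,1,2,1,1,2,1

steps = 4; useful = 23; efficiency = 23/32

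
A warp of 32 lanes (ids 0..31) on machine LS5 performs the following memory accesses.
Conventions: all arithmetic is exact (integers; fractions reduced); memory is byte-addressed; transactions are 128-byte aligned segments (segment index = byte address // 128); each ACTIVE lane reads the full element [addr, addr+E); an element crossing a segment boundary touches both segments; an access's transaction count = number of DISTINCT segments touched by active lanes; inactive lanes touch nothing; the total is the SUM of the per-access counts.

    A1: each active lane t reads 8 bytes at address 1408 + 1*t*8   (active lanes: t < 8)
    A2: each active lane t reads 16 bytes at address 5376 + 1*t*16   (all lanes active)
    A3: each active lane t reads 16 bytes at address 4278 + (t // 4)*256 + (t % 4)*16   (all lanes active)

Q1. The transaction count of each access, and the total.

A1: 1 transaction
A2: 4 transactions
A3: 8 transactions

Answer: 1,4,8; total 13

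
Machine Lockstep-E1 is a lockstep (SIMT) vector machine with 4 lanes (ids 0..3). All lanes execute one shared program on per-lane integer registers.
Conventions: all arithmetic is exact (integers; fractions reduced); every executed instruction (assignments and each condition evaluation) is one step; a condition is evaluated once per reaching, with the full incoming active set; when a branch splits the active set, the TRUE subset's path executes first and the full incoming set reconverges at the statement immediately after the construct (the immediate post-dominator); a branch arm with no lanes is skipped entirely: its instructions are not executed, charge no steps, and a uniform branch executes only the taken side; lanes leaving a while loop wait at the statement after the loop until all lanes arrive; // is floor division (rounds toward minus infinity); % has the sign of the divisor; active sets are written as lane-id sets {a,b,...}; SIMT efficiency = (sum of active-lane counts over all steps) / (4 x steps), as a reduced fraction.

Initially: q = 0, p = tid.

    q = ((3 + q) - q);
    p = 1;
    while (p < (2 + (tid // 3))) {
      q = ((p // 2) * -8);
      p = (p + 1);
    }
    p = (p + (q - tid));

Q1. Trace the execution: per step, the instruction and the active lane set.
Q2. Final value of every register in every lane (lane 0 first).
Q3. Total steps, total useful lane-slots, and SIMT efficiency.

step 0: q <- ((3 + q) - q)           {0,1,2,3}
step 1: p <- 1                       {0,1,2,3}
step 2: eval (p < (2 + (tid // 3)))  {0,1,2,3}
step 3: q <- ((p // 2) * -8)         {0,1,2,3}
step 4: p <- (p + 1)                 {0,1,2,3}
step 5: eval (p < (2 + (tid // 3)))  {0,1,2,3}
step 6: q <- ((p // 2) * -8)         {3}
step 7: p <- (p + 1)                 {3}
step 8: eval (p < (2 + (tid // 3)))  {3}
step 9: p <- (p + (q - tid))         {0,1,2,3}

Answer: 10 steps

q: 0,0,0,-8
p: 2,1,0,-8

steps = 10; useful = 31; efficiency = 31/40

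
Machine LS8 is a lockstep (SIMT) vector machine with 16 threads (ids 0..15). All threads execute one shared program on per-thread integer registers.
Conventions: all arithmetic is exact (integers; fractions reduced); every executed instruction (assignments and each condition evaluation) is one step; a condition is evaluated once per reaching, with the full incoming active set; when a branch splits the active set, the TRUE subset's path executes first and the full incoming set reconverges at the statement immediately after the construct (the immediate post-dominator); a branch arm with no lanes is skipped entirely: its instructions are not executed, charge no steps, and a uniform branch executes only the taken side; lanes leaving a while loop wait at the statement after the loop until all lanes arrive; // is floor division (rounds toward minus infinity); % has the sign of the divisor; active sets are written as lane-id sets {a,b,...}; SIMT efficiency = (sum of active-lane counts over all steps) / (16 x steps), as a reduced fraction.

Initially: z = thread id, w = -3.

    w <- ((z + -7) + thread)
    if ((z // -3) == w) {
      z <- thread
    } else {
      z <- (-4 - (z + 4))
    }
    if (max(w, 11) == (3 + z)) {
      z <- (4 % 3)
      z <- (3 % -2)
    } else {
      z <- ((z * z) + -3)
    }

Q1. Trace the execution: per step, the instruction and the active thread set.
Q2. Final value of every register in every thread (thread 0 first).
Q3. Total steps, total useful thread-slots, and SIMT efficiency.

step 0: w <- ((z + -7) + thread)     {0,1,2,3,4,5,6,7,8,9,10,11,12,13,14,15}
step 1: eval ((z // -3) == w)        {0,1,2,3,4,5,6,7,8,9,10,11,12,13,14,15}
step 2: z <- thread                  {3}
step 3: z <- (-4 - (z + 4))          {0,1,2,4,5,6,7,8,9,10,11,12,13,14,15}
step 4: eval (max(w, 11) == (3 + z)) {0,1,2,3,4,5,6,7,8,9,10,11,12,13,14,15}
step 5: z <- ((z * z) + -3)          {0,1,2,3,4,5,6,7,8,9,10,11,12,13,14,15}

Answer: 6 steps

z: 61,78,97,6,141,166,193,222,253,286,321,358,397,438,481,526
w: -7,-5,-3,-1,1,3,5,7,9,11,13,15,17,19,21,23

steps = 6; useful = 80; efficiency = 80/96 = 5/6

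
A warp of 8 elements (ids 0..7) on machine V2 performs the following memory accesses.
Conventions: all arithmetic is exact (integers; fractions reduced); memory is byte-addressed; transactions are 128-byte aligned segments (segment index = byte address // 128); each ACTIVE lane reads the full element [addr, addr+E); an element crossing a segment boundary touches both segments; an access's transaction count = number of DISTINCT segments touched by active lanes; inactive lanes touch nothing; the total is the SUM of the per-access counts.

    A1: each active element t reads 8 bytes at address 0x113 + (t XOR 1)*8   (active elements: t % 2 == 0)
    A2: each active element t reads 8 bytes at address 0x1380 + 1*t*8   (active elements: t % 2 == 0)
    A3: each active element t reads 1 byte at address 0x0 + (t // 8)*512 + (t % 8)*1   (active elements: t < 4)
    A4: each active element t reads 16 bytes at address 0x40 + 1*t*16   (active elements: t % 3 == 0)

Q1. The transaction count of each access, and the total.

A1: 1 transaction
A2: 1 transaction
A3: 1 transaction
A4: 2 transactions

Answer: 1,1,1,2; total 5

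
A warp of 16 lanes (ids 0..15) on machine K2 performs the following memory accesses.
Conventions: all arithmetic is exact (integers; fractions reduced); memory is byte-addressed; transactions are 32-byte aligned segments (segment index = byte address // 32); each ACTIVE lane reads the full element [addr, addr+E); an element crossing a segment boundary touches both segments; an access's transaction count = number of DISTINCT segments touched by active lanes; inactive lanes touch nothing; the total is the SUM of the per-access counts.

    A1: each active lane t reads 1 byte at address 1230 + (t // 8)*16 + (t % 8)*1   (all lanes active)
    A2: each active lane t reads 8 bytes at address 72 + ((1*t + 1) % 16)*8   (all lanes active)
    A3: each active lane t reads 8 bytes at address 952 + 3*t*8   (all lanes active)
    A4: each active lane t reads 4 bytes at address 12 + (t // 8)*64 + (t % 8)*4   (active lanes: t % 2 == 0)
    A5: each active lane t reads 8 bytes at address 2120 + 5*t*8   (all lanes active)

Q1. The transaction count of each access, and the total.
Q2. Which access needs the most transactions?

A1: 2 transactions
A2: 5 transactions
A3: 13 transactions
A4: 4 transactions
A5: 16 transactions

Answer: 2,5,13,4,16; total 40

Answer: A5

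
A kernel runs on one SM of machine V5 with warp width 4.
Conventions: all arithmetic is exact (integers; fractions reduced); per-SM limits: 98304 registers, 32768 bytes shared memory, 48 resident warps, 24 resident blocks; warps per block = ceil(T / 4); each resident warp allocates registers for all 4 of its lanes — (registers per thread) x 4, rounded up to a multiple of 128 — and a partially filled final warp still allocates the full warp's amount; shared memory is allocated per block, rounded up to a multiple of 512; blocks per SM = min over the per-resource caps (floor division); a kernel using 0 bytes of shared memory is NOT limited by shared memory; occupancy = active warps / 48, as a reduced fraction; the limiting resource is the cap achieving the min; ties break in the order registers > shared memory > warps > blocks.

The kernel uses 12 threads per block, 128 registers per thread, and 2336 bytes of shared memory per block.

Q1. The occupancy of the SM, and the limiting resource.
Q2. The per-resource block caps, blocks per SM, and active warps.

Answer: occupancy 3/4, limited by shared memory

registers: 64 blocks
shared memory: 12 blocks
warps: 16 blocks
blocks: 24 blocks

Answer: 12 blocks, 36 active warps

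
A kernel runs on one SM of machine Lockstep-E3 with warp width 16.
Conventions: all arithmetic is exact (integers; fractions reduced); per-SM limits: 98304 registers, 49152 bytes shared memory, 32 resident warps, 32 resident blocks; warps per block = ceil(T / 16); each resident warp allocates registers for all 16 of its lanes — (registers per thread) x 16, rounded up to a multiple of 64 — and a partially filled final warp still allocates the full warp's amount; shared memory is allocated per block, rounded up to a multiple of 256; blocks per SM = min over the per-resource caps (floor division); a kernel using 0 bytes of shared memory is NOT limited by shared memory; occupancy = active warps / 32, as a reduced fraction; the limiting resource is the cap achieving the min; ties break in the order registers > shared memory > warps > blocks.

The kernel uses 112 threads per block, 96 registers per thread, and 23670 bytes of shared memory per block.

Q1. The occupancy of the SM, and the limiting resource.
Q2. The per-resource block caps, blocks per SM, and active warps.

Answer: occupancy 7/16, limited by shared memory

registers: 9 blocks
shared memory: 2 blocks
warps: 4 blocks
blocks: 32 blocks

Answer: 2 blocks, 14 active warps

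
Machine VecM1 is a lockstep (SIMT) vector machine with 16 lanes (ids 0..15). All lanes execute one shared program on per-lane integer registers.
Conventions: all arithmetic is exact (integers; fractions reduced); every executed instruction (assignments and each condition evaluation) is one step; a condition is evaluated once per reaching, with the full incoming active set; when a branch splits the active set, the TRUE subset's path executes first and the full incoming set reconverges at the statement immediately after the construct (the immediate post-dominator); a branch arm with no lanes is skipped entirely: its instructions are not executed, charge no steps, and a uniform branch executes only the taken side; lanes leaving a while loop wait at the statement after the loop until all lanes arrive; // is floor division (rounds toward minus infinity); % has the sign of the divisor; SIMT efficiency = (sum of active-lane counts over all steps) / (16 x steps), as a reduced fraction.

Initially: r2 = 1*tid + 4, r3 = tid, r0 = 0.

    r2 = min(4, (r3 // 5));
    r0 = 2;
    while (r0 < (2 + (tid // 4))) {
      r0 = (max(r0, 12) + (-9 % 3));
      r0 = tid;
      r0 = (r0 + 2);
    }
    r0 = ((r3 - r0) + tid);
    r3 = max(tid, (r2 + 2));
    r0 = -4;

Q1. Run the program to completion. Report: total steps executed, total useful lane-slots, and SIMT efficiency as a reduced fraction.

Answer: 10 steps, 144 useful, 9/10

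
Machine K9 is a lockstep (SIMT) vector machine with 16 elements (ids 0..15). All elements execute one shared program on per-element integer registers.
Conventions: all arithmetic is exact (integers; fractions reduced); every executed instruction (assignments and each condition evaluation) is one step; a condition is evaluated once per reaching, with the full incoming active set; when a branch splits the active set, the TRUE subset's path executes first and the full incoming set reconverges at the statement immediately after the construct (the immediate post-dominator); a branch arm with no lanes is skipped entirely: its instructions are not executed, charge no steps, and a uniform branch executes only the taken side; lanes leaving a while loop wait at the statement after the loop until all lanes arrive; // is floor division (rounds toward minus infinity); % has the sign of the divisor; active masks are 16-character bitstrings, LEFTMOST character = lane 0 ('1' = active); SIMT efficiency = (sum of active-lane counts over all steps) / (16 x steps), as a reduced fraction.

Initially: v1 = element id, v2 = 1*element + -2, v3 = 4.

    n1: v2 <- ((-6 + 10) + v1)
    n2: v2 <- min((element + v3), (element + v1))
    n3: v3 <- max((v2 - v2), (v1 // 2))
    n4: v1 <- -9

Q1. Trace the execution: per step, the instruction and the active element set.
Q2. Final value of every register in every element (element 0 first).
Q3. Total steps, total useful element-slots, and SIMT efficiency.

step 0: v2 <- ((-6 + 10) + v1)       1111111111111111
step 1: v2 <- min((element + v3), (element + v1)) 1111111111111111
step 2: v3 <- max((v2 - v2), (v1 // 2)) 1111111111111111
step 3: v1 <- -9                     1111111111111111

Answer: 4 steps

v1: -9,-9,-9,-9,-9,-9,-9,-9,-9,-9,-9,-9,-9,-9,-9,-9
v2: 0,2,4,6,8,9,10,11,12,13,14,15,16,17,18,19
v3: 0,0,1,1,2,2,3,3,4,4,5,5,6,6,7,7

steps = 4; useful = 64; efficiency = 64/64 = 1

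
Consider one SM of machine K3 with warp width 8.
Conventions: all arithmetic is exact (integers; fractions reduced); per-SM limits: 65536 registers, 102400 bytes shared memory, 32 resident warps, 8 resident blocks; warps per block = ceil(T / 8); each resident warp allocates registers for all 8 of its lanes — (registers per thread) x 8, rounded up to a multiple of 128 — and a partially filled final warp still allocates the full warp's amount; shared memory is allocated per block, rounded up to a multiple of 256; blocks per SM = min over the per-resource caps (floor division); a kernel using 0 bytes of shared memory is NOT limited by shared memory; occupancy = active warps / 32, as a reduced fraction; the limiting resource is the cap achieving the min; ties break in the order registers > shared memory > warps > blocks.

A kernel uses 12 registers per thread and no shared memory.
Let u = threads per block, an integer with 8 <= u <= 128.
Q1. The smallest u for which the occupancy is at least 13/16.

Answer: u = 25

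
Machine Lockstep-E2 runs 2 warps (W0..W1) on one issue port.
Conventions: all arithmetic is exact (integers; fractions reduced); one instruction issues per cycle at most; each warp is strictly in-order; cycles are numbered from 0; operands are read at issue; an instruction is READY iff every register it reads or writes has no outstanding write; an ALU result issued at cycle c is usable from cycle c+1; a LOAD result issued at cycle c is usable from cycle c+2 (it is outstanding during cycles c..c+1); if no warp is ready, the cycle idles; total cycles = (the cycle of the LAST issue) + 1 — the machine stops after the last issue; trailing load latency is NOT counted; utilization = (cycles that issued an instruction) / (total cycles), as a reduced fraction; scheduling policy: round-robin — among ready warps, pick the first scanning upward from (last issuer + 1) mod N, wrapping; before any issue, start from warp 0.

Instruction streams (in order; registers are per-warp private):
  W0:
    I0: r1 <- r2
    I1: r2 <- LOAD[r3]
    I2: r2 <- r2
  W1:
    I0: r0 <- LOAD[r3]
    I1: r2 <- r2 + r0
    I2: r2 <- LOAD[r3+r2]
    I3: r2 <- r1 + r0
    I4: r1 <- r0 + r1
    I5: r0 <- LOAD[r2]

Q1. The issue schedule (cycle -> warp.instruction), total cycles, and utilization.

cycle 0: W0.I0
cycle 1: W1.I0
cycle 2: W0.I1
cycle 3: W1.I1
cycle 4: W0.I2
cycle 5: W1.I2
cycle 6: idle
cycle 7: W1.I3
cycle 8: W1.I4
cycle 9: W1.I5

Answer: 10 cycles, utilization 9/10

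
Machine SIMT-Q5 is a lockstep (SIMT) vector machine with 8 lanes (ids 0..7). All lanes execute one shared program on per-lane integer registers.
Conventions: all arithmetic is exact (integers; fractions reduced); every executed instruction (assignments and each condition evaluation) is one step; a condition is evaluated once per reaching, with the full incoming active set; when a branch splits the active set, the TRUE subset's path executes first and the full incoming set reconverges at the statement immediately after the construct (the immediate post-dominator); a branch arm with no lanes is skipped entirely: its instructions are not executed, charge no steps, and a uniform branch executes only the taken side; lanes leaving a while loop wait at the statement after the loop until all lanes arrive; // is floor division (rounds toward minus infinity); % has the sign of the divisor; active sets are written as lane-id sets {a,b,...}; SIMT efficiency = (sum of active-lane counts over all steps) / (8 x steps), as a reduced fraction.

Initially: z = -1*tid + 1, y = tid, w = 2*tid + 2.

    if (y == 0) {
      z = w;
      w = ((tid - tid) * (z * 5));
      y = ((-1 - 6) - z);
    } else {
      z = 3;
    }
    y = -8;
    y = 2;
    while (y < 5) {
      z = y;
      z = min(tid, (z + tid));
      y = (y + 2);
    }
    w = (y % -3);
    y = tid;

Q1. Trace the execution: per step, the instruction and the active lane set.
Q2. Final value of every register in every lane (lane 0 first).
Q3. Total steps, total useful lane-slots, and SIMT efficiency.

step 0: eval (y == 0)                {0,1,2,3,4,5,6,7}
step 1: z <- w                       {0}
step 2: w <- ((tid - tid) * (z * 5)) {0}
step 3: y <- ((-1 - 6) - z)          {0}
step 4: z <- 3                       {1,2,3,4,5,6,7}
step 5: y <- -8                      {0,1,2,3,4,5,6,7}
step 6: y <- 2                       {0,1,2,3,4,5,6,7}
step 7: eval (y < 5)                 {0,1,2,3,4,5,6,7}
step 8: z <- y                       {0,1,2,3,4,5,6,7}
step 9: z <- min(tid, (z + tid))     {0,1,2,3,4,5,6,7}
step 10: y <- (y + 2)                 {0,1,2,3,4,5,6,7}
step 11: eval (y < 5)                 {0,1,2,3,4,5,6,7}
step 12: z <- y                       {0,1,2,3,4,5,6,7}
step 13: z <- min(tid, (z + tid))     {0,1,2,3,4,5,6,7}
step 14: y <- (y + 2)                 {0,1,2,3,4,5,6,7}
step 15: eval (y < 5)                 {0,1,2,3,4,5,6,7}
step 16: w <- (y % -3)                {0,1,2,3,4,5,6,7}
step 17: y <- tid                     {0,1,2,3,4,5,6,7}

Answer: 18 steps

z: 0,1,2,3,4,5,6,7
y: 0,1,2,3,4,5,6,7
w: 0,0,0,0,0,0,0,0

steps = 18; useful = 122; efficiency = 122/144 = 61/72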